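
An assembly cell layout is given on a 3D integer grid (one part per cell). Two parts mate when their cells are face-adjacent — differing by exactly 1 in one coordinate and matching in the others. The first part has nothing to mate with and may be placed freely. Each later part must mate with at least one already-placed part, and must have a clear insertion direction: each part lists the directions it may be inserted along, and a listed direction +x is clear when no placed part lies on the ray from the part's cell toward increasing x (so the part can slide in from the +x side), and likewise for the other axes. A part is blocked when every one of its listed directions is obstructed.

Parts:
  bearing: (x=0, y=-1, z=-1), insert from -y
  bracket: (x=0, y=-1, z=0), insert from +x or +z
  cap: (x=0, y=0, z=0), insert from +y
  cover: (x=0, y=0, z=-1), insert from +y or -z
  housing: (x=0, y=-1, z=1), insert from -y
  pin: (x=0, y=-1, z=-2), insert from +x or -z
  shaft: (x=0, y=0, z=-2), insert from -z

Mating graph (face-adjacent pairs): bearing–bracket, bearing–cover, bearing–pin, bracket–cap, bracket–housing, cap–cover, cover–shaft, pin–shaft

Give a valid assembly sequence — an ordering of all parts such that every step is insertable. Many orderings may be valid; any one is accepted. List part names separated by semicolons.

1. pin@(0, -1, -2) [+x clear] — {pin}
2. bearing@(0, -1, -1) [-y clear] — {bearing, pin}
3. cover@(0, 0, -1) [+y clear] — {bearing, cover, pin}
4. cap@(0, 0, 0) [+y clear] — {bearing, cap, cover, pin}
5. shaft@(0, 0, -2) [-z clear] — {bearing, cap, cover, pin, shaft}
6. bracket@(0, -1, 0) [+x clear] — {bearing, bracket, cap, cover, pin, shaft}
7. housing@(0, -1, 1) [-y clear] — {bearing, bracket, cap, cover, housing, pin, shaft}

pin; bearing; cover; cap; shaft; bracket; housing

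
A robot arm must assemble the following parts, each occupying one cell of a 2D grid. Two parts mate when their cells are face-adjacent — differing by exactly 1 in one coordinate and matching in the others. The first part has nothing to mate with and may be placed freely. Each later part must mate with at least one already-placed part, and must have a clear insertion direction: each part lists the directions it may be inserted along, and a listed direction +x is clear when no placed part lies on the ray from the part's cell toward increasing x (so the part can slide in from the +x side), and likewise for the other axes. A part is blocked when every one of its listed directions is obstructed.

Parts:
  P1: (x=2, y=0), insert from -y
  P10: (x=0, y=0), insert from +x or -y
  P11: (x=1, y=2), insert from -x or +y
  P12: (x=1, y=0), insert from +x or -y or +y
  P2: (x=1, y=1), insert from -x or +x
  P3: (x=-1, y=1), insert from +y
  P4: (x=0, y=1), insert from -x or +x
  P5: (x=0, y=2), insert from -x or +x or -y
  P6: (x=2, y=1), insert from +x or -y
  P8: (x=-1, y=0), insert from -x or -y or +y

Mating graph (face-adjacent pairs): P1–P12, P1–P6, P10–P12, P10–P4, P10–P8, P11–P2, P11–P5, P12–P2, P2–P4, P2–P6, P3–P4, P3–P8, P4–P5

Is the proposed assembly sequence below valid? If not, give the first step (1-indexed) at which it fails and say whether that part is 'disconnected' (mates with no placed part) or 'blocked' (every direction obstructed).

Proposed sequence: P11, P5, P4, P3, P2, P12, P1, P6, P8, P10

Valid

1. P11@(1, 2) [-x clear] — {P11}
2. P5@(0, 2) [-x clear] — {P11, P5}
3. P4@(0, 1) [-x clear] — {P11, P4, P5}
4. P3@(-1, 1) [+y clear] — {P11, P3, P4, P5}
5. P2@(1, 1) [+x clear] — {P11, P2, P3, P4, P5}
6. P12@(1, 0) [+x clear] — {P11, P12, P2, P3, P4, P5}
7. P1@(2, 0) [-y clear] — {P1, P11, P12, P2, P3, P4, P5}
8. P6@(2, 1) [+x clear] — {P1, P11, P12, P2, P3, P4, P5, P6}
9. P8@(-1, 0) [-x clear] — {P1, P11, P12, P2, P3, P4, P5, P6, P8}
10. P10@(0, 0) [-y clear] — {P1, P10, P11, P12, P2, P3, P4, P5, P6, P8}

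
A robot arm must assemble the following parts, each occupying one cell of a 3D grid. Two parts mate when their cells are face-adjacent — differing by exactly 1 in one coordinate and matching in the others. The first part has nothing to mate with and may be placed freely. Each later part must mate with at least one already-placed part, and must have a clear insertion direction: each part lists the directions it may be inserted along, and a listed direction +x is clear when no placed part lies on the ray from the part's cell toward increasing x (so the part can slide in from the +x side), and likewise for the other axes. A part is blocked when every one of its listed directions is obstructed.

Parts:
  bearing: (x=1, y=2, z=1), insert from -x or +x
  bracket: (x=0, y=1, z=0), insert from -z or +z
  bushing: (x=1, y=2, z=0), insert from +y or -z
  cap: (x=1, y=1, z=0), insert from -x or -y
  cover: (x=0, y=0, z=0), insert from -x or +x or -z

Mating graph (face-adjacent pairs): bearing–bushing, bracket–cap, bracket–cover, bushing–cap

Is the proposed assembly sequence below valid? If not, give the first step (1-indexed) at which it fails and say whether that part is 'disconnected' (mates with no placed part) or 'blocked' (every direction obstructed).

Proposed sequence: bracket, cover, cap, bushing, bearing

Valid

1. bracket@(0, 1, 0) [-z clear] — {bracket}
2. cover@(0, 0, 0) [-x clear] — {bracket, cover}
3. cap@(1, 1, 0) [-y clear] — {bracket, cap, cover}
4. bushing@(1, 2, 0) [+y clear] — {bracket, bushing, cap, cover}
5. bearing@(1, 2, 1) [-x clear] — {bearing, bracket, bushing, cap, cover}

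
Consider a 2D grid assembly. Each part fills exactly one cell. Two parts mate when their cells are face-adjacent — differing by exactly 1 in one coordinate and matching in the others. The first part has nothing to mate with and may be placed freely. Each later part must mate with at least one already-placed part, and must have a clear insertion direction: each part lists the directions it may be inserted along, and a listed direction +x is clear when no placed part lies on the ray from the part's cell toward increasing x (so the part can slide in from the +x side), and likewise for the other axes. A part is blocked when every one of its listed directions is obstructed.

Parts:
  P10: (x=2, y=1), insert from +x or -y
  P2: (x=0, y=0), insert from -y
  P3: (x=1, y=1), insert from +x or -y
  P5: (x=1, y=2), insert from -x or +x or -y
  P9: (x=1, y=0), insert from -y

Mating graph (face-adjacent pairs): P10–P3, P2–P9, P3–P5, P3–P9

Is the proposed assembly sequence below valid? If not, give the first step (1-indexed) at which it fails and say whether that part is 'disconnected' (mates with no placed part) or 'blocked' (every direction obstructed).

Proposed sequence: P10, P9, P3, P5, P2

1. P10@(2, 1) [+x clear] — {P10}
2. P9@(1, 0) — no placed neighbour ⇒ disconnected

Invalid at step 2 (disconnected)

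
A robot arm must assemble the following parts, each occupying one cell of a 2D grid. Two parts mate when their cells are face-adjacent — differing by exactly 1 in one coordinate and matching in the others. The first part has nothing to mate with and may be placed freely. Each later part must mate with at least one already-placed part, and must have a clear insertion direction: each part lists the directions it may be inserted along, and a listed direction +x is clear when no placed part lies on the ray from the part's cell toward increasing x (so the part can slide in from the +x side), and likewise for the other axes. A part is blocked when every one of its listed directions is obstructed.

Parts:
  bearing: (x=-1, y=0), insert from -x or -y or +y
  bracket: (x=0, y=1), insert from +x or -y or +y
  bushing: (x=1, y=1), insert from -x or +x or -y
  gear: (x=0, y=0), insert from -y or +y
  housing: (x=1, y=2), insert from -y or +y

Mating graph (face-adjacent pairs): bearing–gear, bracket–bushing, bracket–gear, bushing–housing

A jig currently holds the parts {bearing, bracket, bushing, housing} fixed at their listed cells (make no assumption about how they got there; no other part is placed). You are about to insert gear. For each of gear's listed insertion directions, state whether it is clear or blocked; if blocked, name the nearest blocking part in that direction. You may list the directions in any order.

-y: ray from gear(0, 0) has no placed part ⇒ clear
+y: nearest on ray is bracket@(0, 1) ⇒ blocked

+y: blocked by bracket; -y: clear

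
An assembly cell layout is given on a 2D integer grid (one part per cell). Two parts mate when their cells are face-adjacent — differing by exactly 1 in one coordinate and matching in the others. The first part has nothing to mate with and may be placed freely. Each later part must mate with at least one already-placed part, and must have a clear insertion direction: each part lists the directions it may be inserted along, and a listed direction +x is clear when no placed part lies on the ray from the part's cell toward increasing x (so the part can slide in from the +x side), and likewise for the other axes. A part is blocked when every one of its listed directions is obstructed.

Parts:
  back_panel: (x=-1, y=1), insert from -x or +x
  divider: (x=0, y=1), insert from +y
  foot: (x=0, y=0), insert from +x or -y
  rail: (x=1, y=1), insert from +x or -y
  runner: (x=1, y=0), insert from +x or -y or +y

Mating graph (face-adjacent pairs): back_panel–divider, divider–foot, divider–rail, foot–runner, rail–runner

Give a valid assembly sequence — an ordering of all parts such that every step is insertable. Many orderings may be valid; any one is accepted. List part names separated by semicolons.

divider; foot; runner; rail; back_panel

1. divider@(0, 1) [+y clear] — {divider}
2. foot@(0, 0) [+x clear] — {divider, foot}
3. runner@(1, 0) [+x clear] — {divider, foot, runner}
4. rail@(1, 1) [+x clear] — {divider, foot, rail, runner}
5. back_panel@(-1, 1) [-x clear] — {back_panel, divider, foot, rail, runner}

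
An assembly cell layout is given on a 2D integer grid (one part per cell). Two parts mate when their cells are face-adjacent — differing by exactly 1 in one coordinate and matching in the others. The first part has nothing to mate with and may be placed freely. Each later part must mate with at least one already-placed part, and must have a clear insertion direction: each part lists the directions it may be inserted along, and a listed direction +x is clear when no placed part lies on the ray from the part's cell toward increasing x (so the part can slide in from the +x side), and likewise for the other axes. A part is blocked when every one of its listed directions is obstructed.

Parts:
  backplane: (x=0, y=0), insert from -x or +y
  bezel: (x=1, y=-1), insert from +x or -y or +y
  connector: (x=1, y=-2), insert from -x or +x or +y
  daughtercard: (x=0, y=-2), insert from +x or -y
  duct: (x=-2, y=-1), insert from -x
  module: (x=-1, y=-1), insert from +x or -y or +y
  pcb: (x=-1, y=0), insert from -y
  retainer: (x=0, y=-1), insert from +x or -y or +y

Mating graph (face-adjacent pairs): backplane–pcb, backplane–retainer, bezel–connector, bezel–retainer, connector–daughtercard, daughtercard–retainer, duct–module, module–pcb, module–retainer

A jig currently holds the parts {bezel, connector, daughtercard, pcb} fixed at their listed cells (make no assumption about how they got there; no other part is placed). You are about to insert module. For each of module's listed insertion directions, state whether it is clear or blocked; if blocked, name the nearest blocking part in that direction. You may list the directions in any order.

+x: nearest on ray is bezel@(1, -1) ⇒ blocked
-y: ray from module(-1, -1) has no placed part ⇒ clear
+y: nearest on ray is pcb@(-1, 0) ⇒ blocked

+x: blocked by bezel; +y: blocked by pcb; -y: clear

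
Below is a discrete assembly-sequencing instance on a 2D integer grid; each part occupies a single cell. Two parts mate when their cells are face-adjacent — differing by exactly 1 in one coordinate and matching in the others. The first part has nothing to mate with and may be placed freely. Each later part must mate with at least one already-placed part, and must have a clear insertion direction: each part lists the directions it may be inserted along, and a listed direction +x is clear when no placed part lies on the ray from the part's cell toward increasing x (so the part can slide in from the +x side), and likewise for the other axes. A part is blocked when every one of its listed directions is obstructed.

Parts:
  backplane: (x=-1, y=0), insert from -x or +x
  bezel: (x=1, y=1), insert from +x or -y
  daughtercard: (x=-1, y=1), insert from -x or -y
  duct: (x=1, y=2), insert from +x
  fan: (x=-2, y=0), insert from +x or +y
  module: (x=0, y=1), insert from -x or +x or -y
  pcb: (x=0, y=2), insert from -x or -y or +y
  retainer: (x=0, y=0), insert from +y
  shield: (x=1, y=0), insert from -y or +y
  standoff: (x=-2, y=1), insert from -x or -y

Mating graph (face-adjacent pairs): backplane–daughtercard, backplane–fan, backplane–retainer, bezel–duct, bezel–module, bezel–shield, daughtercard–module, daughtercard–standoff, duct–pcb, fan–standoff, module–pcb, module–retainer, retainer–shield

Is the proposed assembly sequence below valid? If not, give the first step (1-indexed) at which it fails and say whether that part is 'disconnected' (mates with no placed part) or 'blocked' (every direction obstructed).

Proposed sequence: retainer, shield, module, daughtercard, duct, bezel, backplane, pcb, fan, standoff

1. retainer@(0, 0) [+y clear] — {retainer}
2. shield@(1, 0) [-y clear] — {retainer, shield}
3. module@(0, 1) [-x clear] — {module, retainer, shield}
4. daughtercard@(-1, 1) [-x clear] — {daughtercard, module, retainer, shield}
5. duct@(1, 2) — no placed neighbour ⇒ disconnected

Invalid at step 5 (disconnected)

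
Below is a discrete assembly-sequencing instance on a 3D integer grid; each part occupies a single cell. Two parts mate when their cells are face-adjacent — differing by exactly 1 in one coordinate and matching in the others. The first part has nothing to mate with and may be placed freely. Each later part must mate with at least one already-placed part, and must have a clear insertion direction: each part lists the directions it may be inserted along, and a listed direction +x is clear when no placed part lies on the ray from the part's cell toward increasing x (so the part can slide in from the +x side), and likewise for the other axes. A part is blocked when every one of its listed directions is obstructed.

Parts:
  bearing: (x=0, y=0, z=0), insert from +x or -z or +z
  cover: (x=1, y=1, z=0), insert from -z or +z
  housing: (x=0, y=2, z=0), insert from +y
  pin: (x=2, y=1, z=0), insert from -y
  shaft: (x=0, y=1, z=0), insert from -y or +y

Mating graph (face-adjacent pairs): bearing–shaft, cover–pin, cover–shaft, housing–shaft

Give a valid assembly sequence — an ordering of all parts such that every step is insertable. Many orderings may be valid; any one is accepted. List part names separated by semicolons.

1. cover@(1, 1, 0) [-z clear] — {cover}
2. shaft@(0, 1, 0) [-y clear] — {cover, shaft}
3. bearing@(0, 0, 0) [+x clear] — {bearing, cover, shaft}
4. pin@(2, 1, 0) [-y clear] — {bearing, cover, pin, shaft}
5. housing@(0, 2, 0) [+y clear] — {bearing, cover, housing, pin, shaft}

cover; shaft; bearing; pin; housing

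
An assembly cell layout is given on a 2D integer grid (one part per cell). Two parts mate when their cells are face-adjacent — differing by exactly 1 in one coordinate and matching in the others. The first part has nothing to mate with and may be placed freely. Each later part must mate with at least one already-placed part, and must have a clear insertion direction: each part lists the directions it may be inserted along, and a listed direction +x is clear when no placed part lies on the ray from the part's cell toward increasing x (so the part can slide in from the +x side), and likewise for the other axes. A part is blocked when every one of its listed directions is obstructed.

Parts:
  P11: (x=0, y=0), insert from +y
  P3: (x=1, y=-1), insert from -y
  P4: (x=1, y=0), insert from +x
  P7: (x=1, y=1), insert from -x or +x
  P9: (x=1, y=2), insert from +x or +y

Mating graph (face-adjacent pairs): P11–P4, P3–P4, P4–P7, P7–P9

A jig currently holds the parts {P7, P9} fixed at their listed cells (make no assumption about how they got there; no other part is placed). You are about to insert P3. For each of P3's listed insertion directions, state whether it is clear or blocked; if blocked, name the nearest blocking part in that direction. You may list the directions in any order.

-y: ray from P3(1, -1) has no placed part ⇒ clear

-y: clear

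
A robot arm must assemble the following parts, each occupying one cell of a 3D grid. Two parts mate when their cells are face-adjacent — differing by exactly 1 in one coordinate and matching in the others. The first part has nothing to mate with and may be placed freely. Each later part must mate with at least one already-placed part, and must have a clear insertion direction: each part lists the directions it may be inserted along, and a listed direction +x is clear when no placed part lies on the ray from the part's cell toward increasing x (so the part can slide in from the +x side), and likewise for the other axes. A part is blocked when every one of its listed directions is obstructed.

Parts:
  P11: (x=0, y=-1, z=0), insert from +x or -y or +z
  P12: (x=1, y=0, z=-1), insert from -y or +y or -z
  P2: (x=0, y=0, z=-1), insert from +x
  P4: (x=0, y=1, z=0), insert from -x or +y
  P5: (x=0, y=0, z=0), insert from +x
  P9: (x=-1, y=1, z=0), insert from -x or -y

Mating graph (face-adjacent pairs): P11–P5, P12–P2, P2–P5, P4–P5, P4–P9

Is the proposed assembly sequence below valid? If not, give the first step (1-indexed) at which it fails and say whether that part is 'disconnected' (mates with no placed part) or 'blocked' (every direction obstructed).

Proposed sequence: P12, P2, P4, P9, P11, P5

Invalid at step 2 (blocked)

1. P12@(1, 0, -1) [-y clear] — {P12}
2. P2@(0, 0, -1) — +x all obstructed ⇒ blocked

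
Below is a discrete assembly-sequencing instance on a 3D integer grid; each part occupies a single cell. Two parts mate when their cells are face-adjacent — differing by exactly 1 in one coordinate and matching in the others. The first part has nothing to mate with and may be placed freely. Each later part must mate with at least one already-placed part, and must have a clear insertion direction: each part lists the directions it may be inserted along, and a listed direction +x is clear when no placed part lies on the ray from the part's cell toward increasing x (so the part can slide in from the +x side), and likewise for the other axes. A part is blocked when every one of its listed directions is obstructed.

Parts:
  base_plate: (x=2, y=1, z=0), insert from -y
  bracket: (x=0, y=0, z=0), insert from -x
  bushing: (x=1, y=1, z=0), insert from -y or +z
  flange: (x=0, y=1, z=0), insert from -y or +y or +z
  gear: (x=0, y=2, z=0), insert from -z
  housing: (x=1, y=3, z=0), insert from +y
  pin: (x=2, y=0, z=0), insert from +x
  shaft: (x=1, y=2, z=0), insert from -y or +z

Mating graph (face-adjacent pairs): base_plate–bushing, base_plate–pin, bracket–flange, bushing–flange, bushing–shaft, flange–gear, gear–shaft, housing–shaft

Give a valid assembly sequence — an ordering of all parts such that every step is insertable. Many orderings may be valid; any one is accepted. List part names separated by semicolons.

bushing; flange; base_plate; bracket; gear; pin; shaft; housing

1. bushing@(1, 1, 0) [-y clear] — {bushing}
2. flange@(0, 1, 0) [-y clear] — {bushing, flange}
3. base_plate@(2, 1, 0) [-y clear] — {base_plate, bushing, flange}
4. bracket@(0, 0, 0) [-x clear] — {base_plate, bracket, bushing, flange}
5. gear@(0, 2, 0) [-z clear] — {base_plate, bracket, bushing, flange, gear}
6. pin@(2, 0, 0) [+x clear] — {base_plate, bracket, bushing, flange, gear, pin}
7. shaft@(1, 2, 0) [+z clear] — {base_plate, bracket, bushing, flange, gear, pin, shaft}
8. housing@(1, 3, 0) [+y clear] — {base_plate, bracket, bushing, flange, gear, housing, pin, shaft}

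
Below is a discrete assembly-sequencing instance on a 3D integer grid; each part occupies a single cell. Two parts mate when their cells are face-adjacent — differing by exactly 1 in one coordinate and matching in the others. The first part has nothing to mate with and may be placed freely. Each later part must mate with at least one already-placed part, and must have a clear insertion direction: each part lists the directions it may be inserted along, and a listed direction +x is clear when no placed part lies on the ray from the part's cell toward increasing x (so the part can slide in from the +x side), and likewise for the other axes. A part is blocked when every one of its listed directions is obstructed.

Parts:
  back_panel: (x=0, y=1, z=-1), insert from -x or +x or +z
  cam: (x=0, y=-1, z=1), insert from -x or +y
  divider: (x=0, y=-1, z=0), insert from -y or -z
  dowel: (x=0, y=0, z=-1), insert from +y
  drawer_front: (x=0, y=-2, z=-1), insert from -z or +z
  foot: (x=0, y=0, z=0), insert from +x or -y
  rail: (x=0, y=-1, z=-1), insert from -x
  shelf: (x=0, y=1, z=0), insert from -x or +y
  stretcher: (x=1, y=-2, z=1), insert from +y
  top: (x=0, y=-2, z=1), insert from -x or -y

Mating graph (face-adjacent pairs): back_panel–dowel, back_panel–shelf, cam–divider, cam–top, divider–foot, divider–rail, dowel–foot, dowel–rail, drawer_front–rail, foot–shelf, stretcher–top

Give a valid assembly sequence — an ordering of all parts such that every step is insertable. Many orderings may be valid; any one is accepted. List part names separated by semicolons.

1. rail@(0, -1, -1) [-x clear] — {rail}
2. dowel@(0, 0, -1) [+y clear] — {dowel, rail}
3. divider@(0, -1, 0) [-y clear] — {divider, dowel, rail}
4. drawer_front@(0, -2, -1) [-z clear] — {divider, dowel, drawer_front, rail}
5. foot@(0, 0, 0) [+x clear] — {divider, dowel, drawer_front, foot, rail}
6. back_panel@(0, 1, -1) [-x clear] — {back_panel, divider, dowel, drawer_front, foot, rail}
7. cam@(0, -1, 1) [-x clear] — {back_panel, cam, divider, dowel, drawer_front, foot, rail}
8. top@(0, -2, 1) [-x clear] — {back_panel, cam, divider, dowel, drawer_front, foot, rail, top}
9. stretcher@(1, -2, 1) [+y clear] — {back_panel, cam, divider, dowel, drawer_front, foot, rail, stretcher, top}
10. shelf@(0, 1, 0) [-x clear] — {back_panel, cam, divider, dowel, drawer_front, foot, rail, shelf, stretcher, top}

rail; dowel; divider; drawer_front; foot; back_panel; cam; top; stretcher; shelf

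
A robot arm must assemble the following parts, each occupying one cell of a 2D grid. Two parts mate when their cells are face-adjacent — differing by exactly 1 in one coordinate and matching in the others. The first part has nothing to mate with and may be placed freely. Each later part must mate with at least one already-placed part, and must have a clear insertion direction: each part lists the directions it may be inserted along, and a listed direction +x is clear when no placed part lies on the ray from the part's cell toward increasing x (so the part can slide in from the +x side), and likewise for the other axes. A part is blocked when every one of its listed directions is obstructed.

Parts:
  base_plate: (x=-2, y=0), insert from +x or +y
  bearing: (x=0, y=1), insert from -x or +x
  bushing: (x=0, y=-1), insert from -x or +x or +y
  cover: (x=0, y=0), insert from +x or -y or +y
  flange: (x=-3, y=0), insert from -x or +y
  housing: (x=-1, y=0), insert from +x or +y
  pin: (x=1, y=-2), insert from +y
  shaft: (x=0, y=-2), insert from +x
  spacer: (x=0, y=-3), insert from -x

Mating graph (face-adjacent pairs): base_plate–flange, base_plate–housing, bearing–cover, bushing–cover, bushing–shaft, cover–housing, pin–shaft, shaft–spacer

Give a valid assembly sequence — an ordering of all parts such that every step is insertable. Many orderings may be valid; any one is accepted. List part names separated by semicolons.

housing; cover; bearing; bushing; shaft; spacer; pin; base_plate; flange

1. housing@(-1, 0) [+x clear] — {housing}
2. cover@(0, 0) [+x clear] — {cover, housing}
3. bearing@(0, 1) [-x clear] — {bearing, cover, housing}
4. bushing@(0, -1) [-x clear] — {bearing, bushing, cover, housing}
5. shaft@(0, -2) [+x clear] — {bearing, bushing, cover, housing, shaft}
6. spacer@(0, -3) [-x clear] — {bearing, bushing, cover, housing, shaft, spacer}
7. pin@(1, -2) [+y clear] — {bearing, bushing, cover, housing, pin, shaft, spacer}
8. base_plate@(-2, 0) [+y clear] — {base_plate, bearing, bushing, cover, housing, pin, shaft, spacer}
9. flange@(-3, 0) [-x clear] — {base_plate, bearing, bushing, cover, flange, housing, pin, shaft, spacer}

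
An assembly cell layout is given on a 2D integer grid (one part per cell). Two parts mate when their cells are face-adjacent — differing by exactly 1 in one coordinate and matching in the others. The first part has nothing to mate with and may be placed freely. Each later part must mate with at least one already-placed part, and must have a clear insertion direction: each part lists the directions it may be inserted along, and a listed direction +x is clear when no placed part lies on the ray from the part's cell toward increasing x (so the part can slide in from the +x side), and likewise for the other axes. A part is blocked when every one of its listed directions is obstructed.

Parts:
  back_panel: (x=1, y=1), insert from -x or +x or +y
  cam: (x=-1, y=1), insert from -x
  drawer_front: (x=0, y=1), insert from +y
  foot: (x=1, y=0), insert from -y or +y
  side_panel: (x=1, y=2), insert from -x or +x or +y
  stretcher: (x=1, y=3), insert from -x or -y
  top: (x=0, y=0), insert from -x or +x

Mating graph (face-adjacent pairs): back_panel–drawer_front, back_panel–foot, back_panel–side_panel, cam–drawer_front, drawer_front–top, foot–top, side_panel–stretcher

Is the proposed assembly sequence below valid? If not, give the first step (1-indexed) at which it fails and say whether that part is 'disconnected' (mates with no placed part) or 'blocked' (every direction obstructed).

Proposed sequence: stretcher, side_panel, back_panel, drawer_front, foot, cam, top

Valid

1. stretcher@(1, 3) [-x clear] — {stretcher}
2. side_panel@(1, 2) [-x clear] — {side_panel, stretcher}
3. back_panel@(1, 1) [-x clear] — {back_panel, side_panel, stretcher}
4. drawer_front@(0, 1) [+y clear] — {back_panel, drawer_front, side_panel, stretcher}
5. foot@(1, 0) [-y clear] — {back_panel, drawer_front, foot, side_panel, stretcher}
6. cam@(-1, 1) [-x clear] — {back_panel, cam, drawer_front, foot, side_panel, stretcher}
7. top@(0, 0) [-x clear] — {back_panel, cam, drawer_front, foot, side_panel, stretcher, top}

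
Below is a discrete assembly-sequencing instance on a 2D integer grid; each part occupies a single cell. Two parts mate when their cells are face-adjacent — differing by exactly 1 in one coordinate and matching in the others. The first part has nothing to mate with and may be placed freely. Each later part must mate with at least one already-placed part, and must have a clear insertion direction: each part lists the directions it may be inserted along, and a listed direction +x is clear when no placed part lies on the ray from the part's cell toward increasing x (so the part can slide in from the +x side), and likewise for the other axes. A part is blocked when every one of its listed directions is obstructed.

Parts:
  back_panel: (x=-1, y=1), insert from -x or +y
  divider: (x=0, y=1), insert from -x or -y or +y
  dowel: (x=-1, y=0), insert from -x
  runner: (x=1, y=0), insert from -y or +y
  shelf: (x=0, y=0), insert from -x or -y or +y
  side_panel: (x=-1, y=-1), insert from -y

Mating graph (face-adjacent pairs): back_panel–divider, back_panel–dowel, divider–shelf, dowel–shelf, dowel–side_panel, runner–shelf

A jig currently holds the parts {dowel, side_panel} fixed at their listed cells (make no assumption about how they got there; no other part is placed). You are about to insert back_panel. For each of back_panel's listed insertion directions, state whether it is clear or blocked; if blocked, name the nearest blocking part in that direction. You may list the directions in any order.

+y: clear; -x: clear

-x: ray from back_panel(-1, 1) has no placed part ⇒ clear
+y: ray from back_panel(-1, 1) has no placed part ⇒ clear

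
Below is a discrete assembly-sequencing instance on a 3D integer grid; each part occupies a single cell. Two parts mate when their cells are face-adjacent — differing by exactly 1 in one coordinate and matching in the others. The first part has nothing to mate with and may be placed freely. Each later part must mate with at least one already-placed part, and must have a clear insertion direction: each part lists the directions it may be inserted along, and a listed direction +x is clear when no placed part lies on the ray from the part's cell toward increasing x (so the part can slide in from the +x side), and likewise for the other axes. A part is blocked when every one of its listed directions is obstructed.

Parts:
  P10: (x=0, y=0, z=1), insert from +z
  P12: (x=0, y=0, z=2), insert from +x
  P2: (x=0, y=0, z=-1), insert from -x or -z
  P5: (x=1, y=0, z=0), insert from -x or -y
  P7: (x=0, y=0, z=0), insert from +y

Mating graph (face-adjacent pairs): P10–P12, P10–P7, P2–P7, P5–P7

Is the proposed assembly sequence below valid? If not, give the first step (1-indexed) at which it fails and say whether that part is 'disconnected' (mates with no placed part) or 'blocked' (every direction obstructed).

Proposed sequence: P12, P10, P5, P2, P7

1. P12@(0, 0, 2) [+x clear] — {P12}
2. P10@(0, 0, 1) — +z all obstructed ⇒ blocked

Invalid at step 2 (blocked)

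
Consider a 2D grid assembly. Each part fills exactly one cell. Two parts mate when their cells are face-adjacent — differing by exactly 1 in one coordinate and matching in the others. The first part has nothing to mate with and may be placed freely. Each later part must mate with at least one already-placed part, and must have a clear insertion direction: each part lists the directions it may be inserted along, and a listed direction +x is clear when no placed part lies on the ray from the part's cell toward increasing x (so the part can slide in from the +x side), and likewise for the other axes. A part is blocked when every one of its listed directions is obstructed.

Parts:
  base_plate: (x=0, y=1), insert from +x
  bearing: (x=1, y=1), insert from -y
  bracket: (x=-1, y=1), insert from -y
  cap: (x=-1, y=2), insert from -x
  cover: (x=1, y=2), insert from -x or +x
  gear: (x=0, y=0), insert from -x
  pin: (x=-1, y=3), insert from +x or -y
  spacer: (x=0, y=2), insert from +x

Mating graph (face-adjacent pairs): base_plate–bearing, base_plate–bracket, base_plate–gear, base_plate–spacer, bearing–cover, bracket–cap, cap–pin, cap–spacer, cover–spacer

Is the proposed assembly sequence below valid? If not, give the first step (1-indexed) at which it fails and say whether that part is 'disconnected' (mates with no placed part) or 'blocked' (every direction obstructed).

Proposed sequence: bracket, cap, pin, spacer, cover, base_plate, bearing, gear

1. bracket@(-1, 1) [-y clear] — {bracket}
2. cap@(-1, 2) [-x clear] — {bracket, cap}
3. pin@(-1, 3) [+x clear] — {bracket, cap, pin}
4. spacer@(0, 2) [+x clear] — {bracket, cap, pin, spacer}
5. cover@(1, 2) [+x clear] — {bracket, cap, cover, pin, spacer}
6. base_plate@(0, 1) [+x clear] — {base_plate, bracket, cap, cover, pin, spacer}
7. bearing@(1, 1) [-y clear] — {base_plate, bearing, bracket, cap, cover, pin, spacer}
8. gear@(0, 0) [-x clear] — {base_plate, bearing, bracket, cap, cover, gear, pin, spacer}

Valid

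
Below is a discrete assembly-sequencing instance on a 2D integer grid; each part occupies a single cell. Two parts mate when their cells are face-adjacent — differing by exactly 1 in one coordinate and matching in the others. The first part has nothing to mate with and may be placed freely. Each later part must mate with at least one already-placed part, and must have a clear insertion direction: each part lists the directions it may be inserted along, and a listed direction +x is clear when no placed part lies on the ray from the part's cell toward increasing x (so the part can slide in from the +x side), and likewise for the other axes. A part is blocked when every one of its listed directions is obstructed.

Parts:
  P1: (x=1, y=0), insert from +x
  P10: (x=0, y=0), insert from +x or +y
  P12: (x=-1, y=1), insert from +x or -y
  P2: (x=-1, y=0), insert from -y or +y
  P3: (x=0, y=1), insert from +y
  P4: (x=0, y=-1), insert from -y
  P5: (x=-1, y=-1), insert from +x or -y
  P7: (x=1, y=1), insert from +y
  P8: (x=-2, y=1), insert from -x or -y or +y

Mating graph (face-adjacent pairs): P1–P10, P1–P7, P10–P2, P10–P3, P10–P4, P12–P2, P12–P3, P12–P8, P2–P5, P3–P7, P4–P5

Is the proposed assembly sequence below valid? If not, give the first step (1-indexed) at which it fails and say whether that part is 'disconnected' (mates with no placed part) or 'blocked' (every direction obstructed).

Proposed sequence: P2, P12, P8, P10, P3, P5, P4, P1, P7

1. P2@(-1, 0) [-y clear] — {P2}
2. P12@(-1, 1) [+x clear] — {P12, P2}
3. P8@(-2, 1) [-x clear] — {P12, P2, P8}
4. P10@(0, 0) [+x clear] — {P10, P12, P2, P8}
5. P3@(0, 1) [+y clear] — {P10, P12, P2, P3, P8}
6. P5@(-1, -1) [+x clear] — {P10, P12, P2, P3, P5, P8}
7. P4@(0, -1) [-y clear] — {P10, P12, P2, P3, P4, P5, P8}
8. P1@(1, 0) [+x clear] — {P1, P10, P12, P2, P3, P4, P5, P8}
9. P7@(1, 1) [+y clear] — {P1, P10, P12, P2, P3, P4, P5, P7, P8}

Valid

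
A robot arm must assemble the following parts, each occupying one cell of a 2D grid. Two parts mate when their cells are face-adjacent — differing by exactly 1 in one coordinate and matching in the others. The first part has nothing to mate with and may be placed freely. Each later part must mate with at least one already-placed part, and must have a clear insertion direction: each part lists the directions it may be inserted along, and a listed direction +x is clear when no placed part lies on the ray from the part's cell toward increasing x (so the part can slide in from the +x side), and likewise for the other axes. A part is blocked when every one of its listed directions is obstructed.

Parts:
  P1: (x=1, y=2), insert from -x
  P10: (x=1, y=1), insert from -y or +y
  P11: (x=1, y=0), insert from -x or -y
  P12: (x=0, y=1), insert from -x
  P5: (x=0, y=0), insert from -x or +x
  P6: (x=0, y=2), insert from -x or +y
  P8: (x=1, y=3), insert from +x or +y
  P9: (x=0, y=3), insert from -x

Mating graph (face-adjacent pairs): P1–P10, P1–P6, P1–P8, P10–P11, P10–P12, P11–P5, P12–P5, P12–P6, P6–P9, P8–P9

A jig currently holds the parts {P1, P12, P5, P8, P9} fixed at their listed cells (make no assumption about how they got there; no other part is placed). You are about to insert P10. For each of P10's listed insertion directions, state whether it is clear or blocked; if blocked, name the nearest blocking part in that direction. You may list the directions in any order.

+y: blocked by P1; -y: clear

-y: ray from P10(1, 1) has no placed part ⇒ clear
+y: nearest on ray is P1@(1, 2) ⇒ blocked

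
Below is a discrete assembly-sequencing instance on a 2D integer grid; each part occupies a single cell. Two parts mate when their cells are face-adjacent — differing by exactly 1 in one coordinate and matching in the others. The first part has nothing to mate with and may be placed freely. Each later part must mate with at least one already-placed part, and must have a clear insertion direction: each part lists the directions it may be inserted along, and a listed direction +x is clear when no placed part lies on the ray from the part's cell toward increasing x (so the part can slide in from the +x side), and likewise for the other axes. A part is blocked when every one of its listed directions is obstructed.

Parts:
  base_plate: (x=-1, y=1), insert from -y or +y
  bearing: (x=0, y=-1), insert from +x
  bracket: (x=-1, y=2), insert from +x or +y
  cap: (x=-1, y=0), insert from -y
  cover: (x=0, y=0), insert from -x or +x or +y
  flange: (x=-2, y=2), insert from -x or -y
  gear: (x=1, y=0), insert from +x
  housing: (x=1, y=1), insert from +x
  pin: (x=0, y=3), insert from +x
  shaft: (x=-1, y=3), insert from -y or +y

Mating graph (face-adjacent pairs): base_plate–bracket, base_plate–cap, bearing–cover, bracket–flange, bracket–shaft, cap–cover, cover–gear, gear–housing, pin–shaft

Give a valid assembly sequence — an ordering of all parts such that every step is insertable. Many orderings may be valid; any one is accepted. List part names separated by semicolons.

bracket; flange; base_plate; shaft; pin; cap; cover; bearing; gear; housing

1. bracket@(-1, 2) [+x clear] — {bracket}
2. flange@(-2, 2) [-x clear] — {bracket, flange}
3. base_plate@(-1, 1) [-y clear] — {base_plate, bracket, flange}
4. shaft@(-1, 3) [+y clear] — {base_plate, bracket, flange, shaft}
5. pin@(0, 3) [+x clear] — {base_plate, bracket, flange, pin, shaft}
6. cap@(-1, 0) [-y clear] — {base_plate, bracket, cap, flange, pin, shaft}
7. cover@(0, 0) [+x clear] — {base_plate, bracket, cap, cover, flange, pin, shaft}
8. bearing@(0, -1) [+x clear] — {base_plate, bearing, bracket, cap, cover, flange, pin, shaft}
9. gear@(1, 0) [+x clear] — {base_plate, bearing, bracket, cap, cover, flange, gear, pin, shaft}
10. housing@(1, 1) [+x clear] — {base_plate, bearing, bracket, cap, cover, flange, gear, housing, pin, shaft}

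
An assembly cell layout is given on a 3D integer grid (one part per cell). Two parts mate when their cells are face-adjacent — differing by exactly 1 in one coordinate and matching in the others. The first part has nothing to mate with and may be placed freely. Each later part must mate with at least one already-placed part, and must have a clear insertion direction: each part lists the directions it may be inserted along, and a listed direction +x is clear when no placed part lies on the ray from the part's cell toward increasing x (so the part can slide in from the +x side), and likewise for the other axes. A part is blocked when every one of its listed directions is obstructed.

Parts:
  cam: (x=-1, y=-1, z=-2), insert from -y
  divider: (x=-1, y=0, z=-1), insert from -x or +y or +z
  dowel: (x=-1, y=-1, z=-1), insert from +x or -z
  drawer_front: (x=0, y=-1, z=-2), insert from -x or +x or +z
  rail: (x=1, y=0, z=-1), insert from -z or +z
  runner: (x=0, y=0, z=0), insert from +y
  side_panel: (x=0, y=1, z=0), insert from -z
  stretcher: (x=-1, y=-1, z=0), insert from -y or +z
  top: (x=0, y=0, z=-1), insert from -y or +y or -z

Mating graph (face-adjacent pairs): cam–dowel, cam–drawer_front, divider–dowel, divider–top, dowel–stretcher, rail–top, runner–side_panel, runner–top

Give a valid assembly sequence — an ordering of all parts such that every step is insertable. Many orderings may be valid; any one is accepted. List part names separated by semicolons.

1. top@(0, 0, -1) [-y clear] — {top}
2. runner@(0, 0, 0) [+y clear] — {runner, top}
3. side_panel@(0, 1, 0) [-z clear] — {runner, side_panel, top}
4. rail@(1, 0, -1) [-z clear] — {rail, runner, side_panel, top}
5. divider@(-1, 0, -1) [-x clear] — {divider, rail, runner, side_panel, top}
6. dowel@(-1, -1, -1) [+x clear] — {divider, dowel, rail, runner, side_panel, top}
7. cam@(-1, -1, -2) [-y clear] — {cam, divider, dowel, rail, runner, side_panel, top}
8. stretcher@(-1, -1, 0) [-y clear] — {cam, divider, dowel, rail, runner, side_panel, stretcher, top}
9. drawer_front@(0, -1, -2) [+x clear] — {cam, divider, dowel, drawer_front, rail, runner, side_panel, stretcher, top}

top; runner; side_panel; rail; divider; dowel; cam; stretcher; drawer_front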